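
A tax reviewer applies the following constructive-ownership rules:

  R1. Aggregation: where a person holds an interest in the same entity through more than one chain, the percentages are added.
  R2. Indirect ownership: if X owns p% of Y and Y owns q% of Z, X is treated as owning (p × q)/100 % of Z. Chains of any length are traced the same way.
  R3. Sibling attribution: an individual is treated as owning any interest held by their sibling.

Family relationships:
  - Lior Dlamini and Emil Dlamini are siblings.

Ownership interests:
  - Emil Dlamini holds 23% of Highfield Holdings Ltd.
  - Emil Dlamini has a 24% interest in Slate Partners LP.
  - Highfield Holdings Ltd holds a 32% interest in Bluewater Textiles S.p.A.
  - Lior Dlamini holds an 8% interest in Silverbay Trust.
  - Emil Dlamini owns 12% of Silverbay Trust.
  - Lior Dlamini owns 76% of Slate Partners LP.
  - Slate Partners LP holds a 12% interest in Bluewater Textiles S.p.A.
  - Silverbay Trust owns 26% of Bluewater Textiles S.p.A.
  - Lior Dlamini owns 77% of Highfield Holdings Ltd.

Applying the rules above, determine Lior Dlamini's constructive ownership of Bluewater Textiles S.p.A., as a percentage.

By sibling attribution (R3), Lior Dlamini is treated as also owning Emil Dlamini's interest in Highfield Holdings Ltd, giving 77% + 23% = 100%.
By sibling attribution (R3), Lior Dlamini is treated as also owning Emil Dlamini's interest in Silverbay Trust, giving 8% + 12% = 20%.
By sibling attribution (R3), Lior Dlamini is treated as also owning Emil Dlamini's interest in Slate Partners LP, giving 76% + 24% = 100%.
Chain via Highfield Holdings Ltd (R2): 100% × 32% = 32% of Bluewater Textiles S.p.A.
Chain via Silverbay Trust (R2): 20% × 26% = 5.2% of Bluewater Textiles S.p.A.
Chain via Slate Partners LP (R2): 100% × 12% = 12% of Bluewater Textiles S.p.A.
Aggregating (R1): 32% + 5.2% + 12% = 49.2%.

49.2%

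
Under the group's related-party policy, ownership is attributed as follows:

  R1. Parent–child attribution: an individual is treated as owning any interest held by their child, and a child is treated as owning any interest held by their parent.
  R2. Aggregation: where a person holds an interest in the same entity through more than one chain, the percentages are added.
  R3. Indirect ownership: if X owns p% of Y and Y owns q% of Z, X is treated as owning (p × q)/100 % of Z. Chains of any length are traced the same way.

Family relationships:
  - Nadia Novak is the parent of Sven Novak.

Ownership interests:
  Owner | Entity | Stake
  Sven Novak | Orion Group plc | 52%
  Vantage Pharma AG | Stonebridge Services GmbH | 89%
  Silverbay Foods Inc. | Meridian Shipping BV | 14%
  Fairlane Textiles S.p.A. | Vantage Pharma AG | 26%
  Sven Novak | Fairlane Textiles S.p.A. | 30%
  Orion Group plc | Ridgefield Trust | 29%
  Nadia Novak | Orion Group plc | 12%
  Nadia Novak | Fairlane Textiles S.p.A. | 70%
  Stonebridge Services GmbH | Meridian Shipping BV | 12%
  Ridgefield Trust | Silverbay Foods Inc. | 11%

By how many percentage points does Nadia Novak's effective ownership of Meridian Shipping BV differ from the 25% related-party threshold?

By parent–child attribution (R1), Nadia Novak is treated as also owning Sven Novak's interest in Fairlane Textiles S.p.A, giving 70% + 30% = 100%.
By parent–child attribution (R1), Nadia Novak is treated as also owning Sven Novak's interest in Orion Group plc, giving 12% + 52% = 64%.
Chain via Fairlane Textiles S.p.A. → Vantage Pharma AG → Stonebridge Services GmbH (R3): 100% × 26% × 89% × 12% = 2.7768% of Meridian Shipping BV.
Chain via Orion Group plc → Ridgefield Trust → Silverbay Foods Inc. (R3): 64% × 29% × 11% × 14% = 0.285824% of Meridian Shipping BV.
Aggregating (R2): 2.7768% + 0.285824% = 3.062624%.
3.062624% falls short of the 25% threshold by 21.937376 percentage points.

21.937376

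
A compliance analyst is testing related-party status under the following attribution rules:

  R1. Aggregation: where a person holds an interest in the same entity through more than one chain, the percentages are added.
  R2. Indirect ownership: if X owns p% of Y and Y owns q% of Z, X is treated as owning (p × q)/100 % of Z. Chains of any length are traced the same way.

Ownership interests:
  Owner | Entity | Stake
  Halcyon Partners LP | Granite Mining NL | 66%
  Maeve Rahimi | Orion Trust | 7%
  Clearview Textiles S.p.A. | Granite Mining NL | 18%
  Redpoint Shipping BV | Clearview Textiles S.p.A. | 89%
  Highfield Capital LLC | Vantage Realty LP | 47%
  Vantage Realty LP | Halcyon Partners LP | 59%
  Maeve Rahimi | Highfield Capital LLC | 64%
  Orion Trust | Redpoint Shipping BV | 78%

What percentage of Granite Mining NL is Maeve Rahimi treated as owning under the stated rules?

12.587844%

Chain via Highfield Capital LLC → Vantage Realty LP → Halcyon Partners LP (R2): 64% × 47% × 59% × 66% = 11.713152% of Granite Mining NL.
Chain via Orion Trust → Redpoint Shipping BV → Clearview Textiles S.p.A. (R2): 7% × 78% × 89% × 18% = 0.874692% of Granite Mining NL.
Aggregating (R1): 11.713152% + 0.874692% = 12.587844%.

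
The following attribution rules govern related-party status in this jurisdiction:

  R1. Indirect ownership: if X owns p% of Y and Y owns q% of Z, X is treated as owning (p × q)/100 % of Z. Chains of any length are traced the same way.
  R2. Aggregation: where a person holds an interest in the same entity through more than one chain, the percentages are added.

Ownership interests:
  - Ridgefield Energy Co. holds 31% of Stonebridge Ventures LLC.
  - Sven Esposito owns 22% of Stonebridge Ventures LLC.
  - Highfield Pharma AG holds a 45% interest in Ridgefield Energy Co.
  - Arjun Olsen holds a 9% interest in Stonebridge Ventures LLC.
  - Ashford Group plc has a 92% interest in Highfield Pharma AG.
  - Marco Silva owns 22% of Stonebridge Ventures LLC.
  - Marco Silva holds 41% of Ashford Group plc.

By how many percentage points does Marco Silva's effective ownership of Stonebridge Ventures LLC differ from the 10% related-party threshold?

Chain via Ashford Group plc → Highfield Pharma AG → Ridgefield Energy Co. (R1): 41% × 92% × 45% × 31% = 5.26194% of Stonebridge Ventures LLC.
Direct interest in Stonebridge Ventures LLC: 22%.
Aggregating (R2): 5.26194% + 22% = 27.26194%.
27.26194% exceeds the 10% threshold by 17.26194 percentage points.

17.26194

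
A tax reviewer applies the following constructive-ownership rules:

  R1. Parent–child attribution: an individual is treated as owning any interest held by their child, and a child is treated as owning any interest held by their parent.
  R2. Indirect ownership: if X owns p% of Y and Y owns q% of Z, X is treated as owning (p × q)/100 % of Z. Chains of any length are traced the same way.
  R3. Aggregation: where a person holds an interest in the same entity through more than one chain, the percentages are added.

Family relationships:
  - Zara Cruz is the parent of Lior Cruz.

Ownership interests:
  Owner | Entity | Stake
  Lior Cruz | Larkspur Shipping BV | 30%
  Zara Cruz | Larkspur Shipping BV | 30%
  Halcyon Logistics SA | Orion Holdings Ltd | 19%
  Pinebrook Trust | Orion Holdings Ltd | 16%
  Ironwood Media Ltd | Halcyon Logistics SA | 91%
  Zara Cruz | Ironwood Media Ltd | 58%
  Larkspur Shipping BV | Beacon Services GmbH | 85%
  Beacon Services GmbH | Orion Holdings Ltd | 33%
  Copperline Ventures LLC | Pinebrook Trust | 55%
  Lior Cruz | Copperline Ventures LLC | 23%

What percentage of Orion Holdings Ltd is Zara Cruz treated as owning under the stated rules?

By parent–child attribution (R1), Zara Cruz is treated as also owning Lior Cruz's interest in Larkspur Shipping BV, giving 30% + 30% = 60%.
By parent–child attribution (R1), Zara Cruz is treated as owning Lior Cruz's 23% interest in Copperline Ventures LLC.
Chain via Ironwood Media Ltd → Halcyon Logistics SA (R2): 58% × 91% × 19% = 10.0282% of Orion Holdings Ltd.
Chain via Larkspur Shipping BV → Beacon Services GmbH (R2): 60% × 85% × 33% = 16.83% of Orion Holdings Ltd.
Chain via Copperline Ventures LLC → Pinebrook Trust (R2): 23% × 55% × 16% = 2.024% of Orion Holdings Ltd.
Aggregating (R3): 10.0282% + 16.83% + 2.024% = 28.8822%.

28.8822%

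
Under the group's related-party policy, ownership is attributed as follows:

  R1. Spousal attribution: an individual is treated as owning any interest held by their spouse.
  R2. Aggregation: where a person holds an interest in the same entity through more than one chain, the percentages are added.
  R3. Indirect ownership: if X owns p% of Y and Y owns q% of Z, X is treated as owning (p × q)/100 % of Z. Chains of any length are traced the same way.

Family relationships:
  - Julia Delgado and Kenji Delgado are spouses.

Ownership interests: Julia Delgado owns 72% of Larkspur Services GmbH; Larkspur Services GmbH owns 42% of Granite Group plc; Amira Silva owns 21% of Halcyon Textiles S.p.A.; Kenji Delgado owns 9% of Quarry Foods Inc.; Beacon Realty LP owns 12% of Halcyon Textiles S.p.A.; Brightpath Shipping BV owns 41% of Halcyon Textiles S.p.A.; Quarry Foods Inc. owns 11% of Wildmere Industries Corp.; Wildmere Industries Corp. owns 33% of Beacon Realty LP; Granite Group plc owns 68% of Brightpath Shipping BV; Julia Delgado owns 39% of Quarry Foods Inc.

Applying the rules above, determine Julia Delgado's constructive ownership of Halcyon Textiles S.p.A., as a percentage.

8.64%

By spousal attribution (R1), Julia Delgado is treated as also owning Kenji Delgado's interest in Quarry Foods Inc, giving 39% + 9% = 48%.
Chain via Quarry Foods Inc. → Wildmere Industries Corp. → Beacon Realty LP (R3): 48% × 11% × 33% × 12% = 0.209088% of Halcyon Textiles S.p.A.
Chain via Larkspur Services GmbH → Granite Group plc → Brightpath Shipping BV (R3): 72% × 42% × 68% × 41% = 8.430912% of Halcyon Textiles S.p.A.
Aggregating (R2): 0.209088% + 8.430912% = 8.64%.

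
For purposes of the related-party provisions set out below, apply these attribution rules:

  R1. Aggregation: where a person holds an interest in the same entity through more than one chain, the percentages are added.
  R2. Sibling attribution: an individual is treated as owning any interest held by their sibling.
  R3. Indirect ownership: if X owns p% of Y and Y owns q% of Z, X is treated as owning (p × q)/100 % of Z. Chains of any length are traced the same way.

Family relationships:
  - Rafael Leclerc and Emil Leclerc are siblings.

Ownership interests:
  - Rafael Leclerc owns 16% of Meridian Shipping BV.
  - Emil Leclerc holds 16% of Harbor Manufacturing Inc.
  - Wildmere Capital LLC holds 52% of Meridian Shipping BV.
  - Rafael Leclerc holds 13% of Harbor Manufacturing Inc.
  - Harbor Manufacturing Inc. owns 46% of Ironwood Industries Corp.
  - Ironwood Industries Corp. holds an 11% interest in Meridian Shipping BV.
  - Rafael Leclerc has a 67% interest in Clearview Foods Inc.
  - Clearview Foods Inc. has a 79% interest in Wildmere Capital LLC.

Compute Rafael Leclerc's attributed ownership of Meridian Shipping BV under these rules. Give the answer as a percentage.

By sibling attribution (R2), Rafael Leclerc is treated as also owning Emil Leclerc's interest in Harbor Manufacturing Inc, giving 13% + 16% = 29%.
Chain via Harbor Manufacturing Inc. → Ironwood Industries Corp. (R3): 29% × 46% × 11% = 1.4674% of Meridian Shipping BV.
Chain via Clearview Foods Inc. → Wildmere Capital LLC (R3): 67% × 79% × 52% = 27.5236% of Meridian Shipping BV.
Direct interest in Meridian Shipping BV: 16%.
Aggregating (R1): 1.4674% + 27.5236% + 16% = 44.991%.

44.991%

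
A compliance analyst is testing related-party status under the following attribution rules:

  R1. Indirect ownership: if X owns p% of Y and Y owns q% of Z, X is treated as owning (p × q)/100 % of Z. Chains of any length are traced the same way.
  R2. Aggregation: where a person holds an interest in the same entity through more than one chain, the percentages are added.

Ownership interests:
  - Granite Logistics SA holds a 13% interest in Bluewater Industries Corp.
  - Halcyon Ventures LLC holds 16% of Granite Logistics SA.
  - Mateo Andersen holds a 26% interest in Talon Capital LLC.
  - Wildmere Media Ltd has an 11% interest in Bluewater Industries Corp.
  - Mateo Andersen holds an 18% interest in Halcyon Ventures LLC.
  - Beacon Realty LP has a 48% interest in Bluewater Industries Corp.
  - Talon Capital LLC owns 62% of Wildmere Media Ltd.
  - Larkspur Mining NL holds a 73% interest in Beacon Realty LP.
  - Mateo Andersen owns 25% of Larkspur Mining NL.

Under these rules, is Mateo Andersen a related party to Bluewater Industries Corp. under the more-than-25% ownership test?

Chain via Talon Capital LLC → Wildmere Media Ltd (R1): 26% × 62% × 11% = 1.7732% of Bluewater Industries Corp.
Chain via Larkspur Mining NL → Beacon Realty LP (R1): 25% × 73% × 48% = 8.76% of Bluewater Industries Corp.
Chain via Halcyon Ventures LLC → Granite Logistics SA (R1): 18% × 16% × 13% = 0.3744% of Bluewater Industries Corp.
Aggregating (R2): 1.7732% + 8.76% + 0.3744% = 10.9076%.
10.9076% does not exceed the 25% threshold, so Mateo is not a related party to Bluewater Industries Corp.

No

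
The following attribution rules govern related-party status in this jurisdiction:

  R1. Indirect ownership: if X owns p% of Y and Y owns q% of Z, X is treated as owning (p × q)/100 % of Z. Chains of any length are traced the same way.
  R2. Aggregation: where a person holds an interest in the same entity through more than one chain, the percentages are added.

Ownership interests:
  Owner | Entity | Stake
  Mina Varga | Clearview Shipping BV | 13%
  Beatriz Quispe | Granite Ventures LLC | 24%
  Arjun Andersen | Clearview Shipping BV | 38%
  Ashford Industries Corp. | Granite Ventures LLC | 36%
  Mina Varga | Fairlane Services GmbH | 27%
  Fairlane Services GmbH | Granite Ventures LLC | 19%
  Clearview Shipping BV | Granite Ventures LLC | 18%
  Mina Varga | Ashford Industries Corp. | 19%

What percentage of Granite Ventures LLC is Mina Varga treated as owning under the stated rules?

Chain via Ashford Industries Corp. (R1): 19% × 36% = 6.84% of Granite Ventures LLC.
Chain via Clearview Shipping BV (R1): 13% × 18% = 2.34% of Granite Ventures LLC.
Chain via Fairlane Services GmbH (R1): 27% × 19% = 5.13% of Granite Ventures LLC.
Aggregating (R2): 6.84% + 2.34% + 5.13% = 14.31%.

14.31%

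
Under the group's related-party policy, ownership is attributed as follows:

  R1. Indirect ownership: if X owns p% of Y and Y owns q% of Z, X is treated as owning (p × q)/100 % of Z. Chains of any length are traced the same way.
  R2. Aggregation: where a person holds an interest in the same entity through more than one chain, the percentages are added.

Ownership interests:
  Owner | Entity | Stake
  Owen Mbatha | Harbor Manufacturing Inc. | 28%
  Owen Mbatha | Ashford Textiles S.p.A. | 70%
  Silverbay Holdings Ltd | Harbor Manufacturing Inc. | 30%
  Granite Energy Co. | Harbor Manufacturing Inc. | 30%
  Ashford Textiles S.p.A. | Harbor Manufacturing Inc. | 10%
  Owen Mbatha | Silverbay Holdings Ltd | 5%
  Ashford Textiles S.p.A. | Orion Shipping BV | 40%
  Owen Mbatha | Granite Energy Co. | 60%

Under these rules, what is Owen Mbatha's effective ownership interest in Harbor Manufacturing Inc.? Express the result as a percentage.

Chain via Ashford Textiles S.p.A. (R1): 70% × 10% = 7% of Harbor Manufacturing Inc.
Chain via Granite Energy Co. (R1): 60% × 30% = 18% of Harbor Manufacturing Inc.
Chain via Silverbay Holdings Ltd (R1): 5% × 30% = 1.5% of Harbor Manufacturing Inc.
Direct interest in Harbor Manufacturing Inc: 28%.
Aggregating (R2): 7% + 18% + 1.5% + 28% = 54.5%.

54.5%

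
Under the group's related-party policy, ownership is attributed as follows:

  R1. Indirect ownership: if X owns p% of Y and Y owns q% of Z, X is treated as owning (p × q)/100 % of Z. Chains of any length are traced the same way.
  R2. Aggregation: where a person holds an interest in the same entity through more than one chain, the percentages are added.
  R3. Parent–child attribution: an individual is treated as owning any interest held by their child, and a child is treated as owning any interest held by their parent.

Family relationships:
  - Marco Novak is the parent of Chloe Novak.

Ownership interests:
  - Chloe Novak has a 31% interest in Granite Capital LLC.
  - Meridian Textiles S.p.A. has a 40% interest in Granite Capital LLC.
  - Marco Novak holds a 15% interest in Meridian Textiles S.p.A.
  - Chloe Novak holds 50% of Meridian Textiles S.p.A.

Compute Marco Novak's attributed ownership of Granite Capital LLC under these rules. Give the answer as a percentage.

57%

By parent–child attribution (R3), Marco Novak is treated as also owning Chloe Novak's interest in Meridian Textiles S.p.A, giving 15% + 50% = 65%.
By parent–child attribution (R3), Marco Novak is treated as owning Chloe Novak's 31% interest in Granite Capital LLC.
Chain via Meridian Textiles S.p.A. (R1): 65% × 40% = 26% of Granite Capital LLC.
Direct interest in Granite Capital LLC: 31%.
Aggregating (R2): 26% + 31% = 57%.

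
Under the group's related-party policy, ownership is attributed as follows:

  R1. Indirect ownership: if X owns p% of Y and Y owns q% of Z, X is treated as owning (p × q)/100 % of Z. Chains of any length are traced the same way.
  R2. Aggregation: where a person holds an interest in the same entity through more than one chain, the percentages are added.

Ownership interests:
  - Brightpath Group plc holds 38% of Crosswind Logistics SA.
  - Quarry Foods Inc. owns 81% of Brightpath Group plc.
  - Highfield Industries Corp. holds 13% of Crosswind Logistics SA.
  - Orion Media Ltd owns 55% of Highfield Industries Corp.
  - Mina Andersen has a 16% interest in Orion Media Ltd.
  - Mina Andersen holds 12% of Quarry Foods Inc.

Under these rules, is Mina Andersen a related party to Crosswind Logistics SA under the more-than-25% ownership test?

No

Chain via Quarry Foods Inc. → Brightpath Group plc (R1): 12% × 81% × 38% = 3.6936% of Crosswind Logistics SA.
Chain via Orion Media Ltd → Highfield Industries Corp. (R1): 16% × 55% × 13% = 1.144% of Crosswind Logistics SA.
Aggregating (R2): 3.6936% + 1.144% = 4.8376%.
4.8376% does not exceed the 25% threshold, so Mina is not a related party to Crosswind Logistics SA.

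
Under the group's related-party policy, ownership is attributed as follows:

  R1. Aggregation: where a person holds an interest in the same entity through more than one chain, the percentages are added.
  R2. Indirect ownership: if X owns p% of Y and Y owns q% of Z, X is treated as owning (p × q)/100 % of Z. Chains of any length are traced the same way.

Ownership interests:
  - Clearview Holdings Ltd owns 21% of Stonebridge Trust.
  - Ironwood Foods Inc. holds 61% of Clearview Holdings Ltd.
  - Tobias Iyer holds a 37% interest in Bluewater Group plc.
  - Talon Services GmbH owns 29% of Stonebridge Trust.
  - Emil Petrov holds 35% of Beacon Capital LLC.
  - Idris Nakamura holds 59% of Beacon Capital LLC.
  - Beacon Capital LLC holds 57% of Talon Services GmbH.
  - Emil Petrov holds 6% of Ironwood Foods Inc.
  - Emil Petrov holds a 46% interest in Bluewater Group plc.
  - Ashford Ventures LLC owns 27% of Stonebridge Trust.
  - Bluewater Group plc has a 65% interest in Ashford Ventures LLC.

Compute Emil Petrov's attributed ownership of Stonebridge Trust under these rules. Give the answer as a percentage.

14.6271%

Chain via Bluewater Group plc → Ashford Ventures LLC (R2): 46% × 65% × 27% = 8.073% of Stonebridge Trust.
Chain via Beacon Capital LLC → Talon Services GmbH (R2): 35% × 57% × 29% = 5.7855% of Stonebridge Trust.
Chain via Ironwood Foods Inc. → Clearview Holdings Ltd (R2): 6% × 61% × 21% = 0.7686% of Stonebridge Trust.
Aggregating (R1): 8.073% + 5.7855% + 0.7686% = 14.6271%.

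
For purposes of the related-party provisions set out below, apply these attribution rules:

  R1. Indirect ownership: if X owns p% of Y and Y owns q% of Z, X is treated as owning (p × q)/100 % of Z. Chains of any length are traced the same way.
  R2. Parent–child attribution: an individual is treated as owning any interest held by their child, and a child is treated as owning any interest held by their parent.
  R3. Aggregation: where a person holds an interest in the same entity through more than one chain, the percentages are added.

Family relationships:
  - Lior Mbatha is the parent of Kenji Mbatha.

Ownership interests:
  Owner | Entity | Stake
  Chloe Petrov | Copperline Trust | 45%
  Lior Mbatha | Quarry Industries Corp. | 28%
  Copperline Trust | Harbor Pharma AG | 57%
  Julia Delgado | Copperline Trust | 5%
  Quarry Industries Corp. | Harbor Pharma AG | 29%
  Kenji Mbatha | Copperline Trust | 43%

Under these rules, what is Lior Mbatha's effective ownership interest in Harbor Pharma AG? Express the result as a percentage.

By parent–child attribution (R2), Lior Mbatha is treated as owning Kenji Mbatha's 43% interest in Copperline Trust.
Chain via Quarry Industries Corp. (R1): 28% × 29% = 8.12% of Harbor Pharma AG.
Chain via Copperline Trust (R1): 43% × 57% = 24.51% of Harbor Pharma AG.
Aggregating (R3): 8.12% + 24.51% = 32.63%.

32.63%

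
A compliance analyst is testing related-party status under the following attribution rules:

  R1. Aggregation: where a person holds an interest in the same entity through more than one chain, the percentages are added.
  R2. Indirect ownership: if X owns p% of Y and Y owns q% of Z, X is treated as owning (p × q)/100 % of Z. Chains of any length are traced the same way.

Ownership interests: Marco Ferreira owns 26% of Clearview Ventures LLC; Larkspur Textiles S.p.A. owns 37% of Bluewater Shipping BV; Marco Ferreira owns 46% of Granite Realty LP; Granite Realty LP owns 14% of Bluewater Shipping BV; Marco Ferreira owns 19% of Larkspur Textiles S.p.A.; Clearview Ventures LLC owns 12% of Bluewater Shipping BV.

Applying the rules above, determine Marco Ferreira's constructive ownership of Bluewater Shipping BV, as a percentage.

Chain via Granite Realty LP (R2): 46% × 14% = 6.44% of Bluewater Shipping BV.
Chain via Clearview Ventures LLC (R2): 26% × 12% = 3.12% of Bluewater Shipping BV.
Chain via Larkspur Textiles S.p.A. (R2): 19% × 37% = 7.03% of Bluewater Shipping BV.
Aggregating (R1): 6.44% + 3.12% + 7.03% = 16.59%.

16.59%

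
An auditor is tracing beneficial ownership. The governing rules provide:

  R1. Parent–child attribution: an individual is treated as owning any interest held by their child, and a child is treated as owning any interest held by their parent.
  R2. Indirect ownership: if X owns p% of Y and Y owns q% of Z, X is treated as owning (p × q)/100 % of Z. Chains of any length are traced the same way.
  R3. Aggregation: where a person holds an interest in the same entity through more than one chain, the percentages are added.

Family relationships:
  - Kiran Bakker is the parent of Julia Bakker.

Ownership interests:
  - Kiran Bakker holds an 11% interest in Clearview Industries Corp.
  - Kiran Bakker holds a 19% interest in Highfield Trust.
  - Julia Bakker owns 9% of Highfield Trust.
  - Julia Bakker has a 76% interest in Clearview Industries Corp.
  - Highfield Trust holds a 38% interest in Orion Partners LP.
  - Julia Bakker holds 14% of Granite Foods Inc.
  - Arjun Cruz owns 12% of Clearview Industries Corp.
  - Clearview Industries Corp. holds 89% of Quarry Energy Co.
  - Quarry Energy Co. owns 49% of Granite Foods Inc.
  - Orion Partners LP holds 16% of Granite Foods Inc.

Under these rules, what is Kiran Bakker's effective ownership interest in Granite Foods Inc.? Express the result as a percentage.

53.6431%

By parent–child attribution (R1), Kiran Bakker is treated as also owning Julia Bakker's interest in Clearview Industries Corp, giving 11% + 76% = 87%.
By parent–child attribution (R1), Kiran Bakker is treated as also owning Julia Bakker's interest in Highfield Trust, giving 19% + 9% = 28%.
By parent–child attribution (R1), Kiran Bakker is treated as owning Julia Bakker's 14% interest in Granite Foods Inc.
Chain via Clearview Industries Corp. → Quarry Energy Co. (R2): 87% × 89% × 49% = 37.9407% of Granite Foods Inc.
Chain via Highfield Trust → Orion Partners LP (R2): 28% × 38% × 16% = 1.7024% of Granite Foods Inc.
Direct interest in Granite Foods Inc: 14%.
Aggregating (R3): 37.9407% + 1.7024% + 14% = 53.6431%.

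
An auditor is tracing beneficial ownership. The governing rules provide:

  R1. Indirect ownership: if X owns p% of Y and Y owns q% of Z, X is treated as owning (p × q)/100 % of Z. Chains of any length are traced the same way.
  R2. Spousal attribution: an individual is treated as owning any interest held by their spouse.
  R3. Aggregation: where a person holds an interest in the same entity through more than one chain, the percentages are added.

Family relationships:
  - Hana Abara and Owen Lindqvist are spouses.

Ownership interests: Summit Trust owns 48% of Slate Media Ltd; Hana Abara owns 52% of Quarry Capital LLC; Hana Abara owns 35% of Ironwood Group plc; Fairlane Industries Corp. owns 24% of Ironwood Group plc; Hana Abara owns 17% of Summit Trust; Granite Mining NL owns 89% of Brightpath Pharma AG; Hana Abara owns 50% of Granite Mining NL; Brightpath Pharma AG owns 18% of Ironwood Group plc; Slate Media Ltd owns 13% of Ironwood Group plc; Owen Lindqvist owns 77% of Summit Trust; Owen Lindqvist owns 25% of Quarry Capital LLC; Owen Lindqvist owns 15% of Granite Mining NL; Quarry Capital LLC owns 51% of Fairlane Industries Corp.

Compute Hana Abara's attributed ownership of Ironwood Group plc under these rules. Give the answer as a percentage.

60.7034%

By spousal attribution (R2), Hana Abara is treated as also owning Owen Lindqvist's interest in Summit Trust, giving 17% + 77% = 94%.
By spousal attribution (R2), Hana Abara is treated as also owning Owen Lindqvist's interest in Quarry Capital LLC, giving 52% + 25% = 77%.
By spousal attribution (R2), Hana Abara is treated as also owning Owen Lindqvist's interest in Granite Mining NL, giving 50% + 15% = 65%.
Chain via Summit Trust → Slate Media Ltd (R1): 94% × 48% × 13% = 5.8656% of Ironwood Group plc.
Chain via Quarry Capital LLC → Fairlane Industries Corp. (R1): 77% × 51% × 24% = 9.4248% of Ironwood Group plc.
Chain via Granite Mining NL → Brightpath Pharma AG (R1): 65% × 89% × 18% = 10.413% of Ironwood Group plc.
Direct interest in Ironwood Group plc: 35%.
Aggregating (R3): 5.8656% + 9.4248% + 10.413% + 35% = 60.7034%.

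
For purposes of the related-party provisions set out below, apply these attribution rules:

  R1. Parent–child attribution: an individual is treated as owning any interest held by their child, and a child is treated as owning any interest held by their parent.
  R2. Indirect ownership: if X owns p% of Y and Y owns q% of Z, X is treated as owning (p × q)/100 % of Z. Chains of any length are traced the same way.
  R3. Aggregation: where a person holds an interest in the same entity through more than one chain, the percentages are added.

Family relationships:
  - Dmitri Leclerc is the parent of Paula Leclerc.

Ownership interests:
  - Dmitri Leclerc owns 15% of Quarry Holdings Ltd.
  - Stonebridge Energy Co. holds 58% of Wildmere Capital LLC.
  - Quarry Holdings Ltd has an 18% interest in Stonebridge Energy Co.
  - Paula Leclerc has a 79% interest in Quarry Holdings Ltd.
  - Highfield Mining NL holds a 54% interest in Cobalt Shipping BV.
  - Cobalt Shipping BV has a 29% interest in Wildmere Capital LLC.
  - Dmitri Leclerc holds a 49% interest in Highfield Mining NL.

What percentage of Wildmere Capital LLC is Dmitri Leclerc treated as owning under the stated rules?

17.487%

By parent–child attribution (R1), Dmitri Leclerc is treated as also owning Paula Leclerc's interest in Quarry Holdings Ltd, giving 15% + 79% = 94%.
Chain via Quarry Holdings Ltd → Stonebridge Energy Co. (R2): 94% × 18% × 58% = 9.8136% of Wildmere Capital LLC.
Chain via Highfield Mining NL → Cobalt Shipping BV (R2): 49% × 54% × 29% = 7.6734% of Wildmere Capital LLC.
Aggregating (R3): 9.8136% + 7.6734% = 17.487%.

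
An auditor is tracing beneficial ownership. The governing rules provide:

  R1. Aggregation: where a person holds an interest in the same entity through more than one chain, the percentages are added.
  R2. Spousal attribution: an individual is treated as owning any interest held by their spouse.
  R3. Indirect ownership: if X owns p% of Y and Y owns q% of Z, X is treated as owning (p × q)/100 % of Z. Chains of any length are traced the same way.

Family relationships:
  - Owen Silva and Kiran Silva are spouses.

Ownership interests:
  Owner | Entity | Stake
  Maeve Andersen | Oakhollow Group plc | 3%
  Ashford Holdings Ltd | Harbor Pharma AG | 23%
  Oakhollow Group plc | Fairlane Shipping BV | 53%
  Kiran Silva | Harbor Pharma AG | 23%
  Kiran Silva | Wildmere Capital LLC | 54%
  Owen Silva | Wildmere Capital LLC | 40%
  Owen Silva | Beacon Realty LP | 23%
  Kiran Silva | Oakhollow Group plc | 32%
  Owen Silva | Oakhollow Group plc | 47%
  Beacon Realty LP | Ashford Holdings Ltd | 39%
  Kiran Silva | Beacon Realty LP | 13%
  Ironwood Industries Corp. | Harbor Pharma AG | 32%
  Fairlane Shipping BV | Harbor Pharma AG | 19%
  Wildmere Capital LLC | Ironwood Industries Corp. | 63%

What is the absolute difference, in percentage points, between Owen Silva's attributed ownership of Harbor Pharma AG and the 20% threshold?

By spousal attribution (R2), Owen Silva is treated as also owning Kiran Silva's interest in Oakhollow Group plc, giving 47% + 32% = 79%.
By spousal attribution (R2), Owen Silva is treated as also owning Kiran Silva's interest in Beacon Realty LP, giving 23% + 13% = 36%.
By spousal attribution (R2), Owen Silva is treated as also owning Kiran Silva's interest in Wildmere Capital LLC, giving 40% + 54% = 94%.
By spousal attribution (R2), Owen Silva is treated as owning Kiran Silva's 23% interest in Harbor Pharma AG.
Chain via Oakhollow Group plc → Fairlane Shipping BV (R3): 79% × 53% × 19% = 7.9553% of Harbor Pharma AG.
Chain via Beacon Realty LP → Ashford Holdings Ltd (R3): 36% × 39% × 23% = 3.2292% of Harbor Pharma AG.
Chain via Wildmere Capital LLC → Ironwood Industries Corp. (R3): 94% × 63% × 32% = 18.9504% of Harbor Pharma AG.
Direct interest in Harbor Pharma AG: 23%.
Aggregating (R1): 7.9553% + 3.2292% + 18.9504% + 23% = 53.1349%.
53.1349% exceeds the 20% threshold by 33.1349 percentage points.

33.1349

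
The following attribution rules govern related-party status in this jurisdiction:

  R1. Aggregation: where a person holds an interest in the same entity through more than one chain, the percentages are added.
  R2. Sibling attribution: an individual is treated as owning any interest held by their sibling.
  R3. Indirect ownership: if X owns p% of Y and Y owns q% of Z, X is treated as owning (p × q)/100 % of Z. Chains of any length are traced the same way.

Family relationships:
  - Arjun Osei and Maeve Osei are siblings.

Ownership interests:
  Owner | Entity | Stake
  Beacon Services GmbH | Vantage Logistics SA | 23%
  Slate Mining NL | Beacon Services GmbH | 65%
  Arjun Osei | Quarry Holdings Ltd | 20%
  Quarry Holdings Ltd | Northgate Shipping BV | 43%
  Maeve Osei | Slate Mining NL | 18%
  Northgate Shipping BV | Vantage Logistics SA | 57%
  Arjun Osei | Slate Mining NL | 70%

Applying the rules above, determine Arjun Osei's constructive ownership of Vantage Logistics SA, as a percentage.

18.058%

By sibling attribution (R2), Arjun Osei is treated as also owning Maeve Osei's interest in Slate Mining NL, giving 70% + 18% = 88%.
Chain via Slate Mining NL → Beacon Services GmbH (R3): 88% × 65% × 23% = 13.156% of Vantage Logistics SA.
Chain via Quarry Holdings Ltd → Northgate Shipping BV (R3): 20% × 43% × 57% = 4.902% of Vantage Logistics SA.
Aggregating (R1): 13.156% + 4.902% = 18.058%.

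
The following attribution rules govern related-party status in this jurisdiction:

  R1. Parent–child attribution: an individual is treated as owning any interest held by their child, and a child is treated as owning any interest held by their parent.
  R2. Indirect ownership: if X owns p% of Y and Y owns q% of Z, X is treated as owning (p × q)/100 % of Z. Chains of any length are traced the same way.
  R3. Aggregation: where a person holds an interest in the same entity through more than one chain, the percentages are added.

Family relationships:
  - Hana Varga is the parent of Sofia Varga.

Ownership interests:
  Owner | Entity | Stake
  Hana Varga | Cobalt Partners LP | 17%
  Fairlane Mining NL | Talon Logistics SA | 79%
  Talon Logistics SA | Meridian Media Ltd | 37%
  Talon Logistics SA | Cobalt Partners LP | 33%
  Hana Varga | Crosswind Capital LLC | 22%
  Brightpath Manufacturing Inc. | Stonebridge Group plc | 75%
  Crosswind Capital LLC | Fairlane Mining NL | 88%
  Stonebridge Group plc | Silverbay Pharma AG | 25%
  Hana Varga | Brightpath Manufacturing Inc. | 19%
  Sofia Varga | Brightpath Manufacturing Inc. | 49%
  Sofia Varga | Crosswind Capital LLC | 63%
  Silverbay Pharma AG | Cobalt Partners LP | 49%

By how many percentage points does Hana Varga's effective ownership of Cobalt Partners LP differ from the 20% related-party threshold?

By parent–child attribution (R1), Hana Varga is treated as also owning Sofia Varga's interest in Brightpath Manufacturing Inc, giving 19% + 49% = 68%.
By parent–child attribution (R1), Hana Varga is treated as also owning Sofia Varga's interest in Crosswind Capital LLC, giving 22% + 63% = 85%.
Chain via Brightpath Manufacturing Inc. → Stonebridge Group plc → Silverbay Pharma AG (R2): 68% × 75% × 25% × 49% = 6.2475% of Cobalt Partners LP.
Chain via Crosswind Capital LLC → Fairlane Mining NL → Talon Logistics SA (R2): 85% × 88% × 79% × 33% = 19.50036% of Cobalt Partners LP.
Direct interest in Cobalt Partners LP: 17%.
Aggregating (R3): 6.2475% + 19.50036% + 17% = 42.74786%.
42.74786% exceeds the 20% threshold by 22.74786 percentage points.

22.74786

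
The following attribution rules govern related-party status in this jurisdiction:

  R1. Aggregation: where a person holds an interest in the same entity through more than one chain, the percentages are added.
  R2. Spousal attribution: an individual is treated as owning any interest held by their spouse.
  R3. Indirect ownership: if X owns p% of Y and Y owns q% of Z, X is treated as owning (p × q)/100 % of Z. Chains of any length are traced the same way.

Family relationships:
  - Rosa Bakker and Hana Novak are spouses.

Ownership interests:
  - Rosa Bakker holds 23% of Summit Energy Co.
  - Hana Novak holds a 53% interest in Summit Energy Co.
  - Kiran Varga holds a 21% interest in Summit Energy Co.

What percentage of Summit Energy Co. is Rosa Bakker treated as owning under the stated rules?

76%

By spousal attribution (R2), Rosa Bakker is treated as also owning Hana Novak's interest in Summit Energy Co, giving 23% + 53% = 76%.
Direct interest in Summit Energy Co: 76%.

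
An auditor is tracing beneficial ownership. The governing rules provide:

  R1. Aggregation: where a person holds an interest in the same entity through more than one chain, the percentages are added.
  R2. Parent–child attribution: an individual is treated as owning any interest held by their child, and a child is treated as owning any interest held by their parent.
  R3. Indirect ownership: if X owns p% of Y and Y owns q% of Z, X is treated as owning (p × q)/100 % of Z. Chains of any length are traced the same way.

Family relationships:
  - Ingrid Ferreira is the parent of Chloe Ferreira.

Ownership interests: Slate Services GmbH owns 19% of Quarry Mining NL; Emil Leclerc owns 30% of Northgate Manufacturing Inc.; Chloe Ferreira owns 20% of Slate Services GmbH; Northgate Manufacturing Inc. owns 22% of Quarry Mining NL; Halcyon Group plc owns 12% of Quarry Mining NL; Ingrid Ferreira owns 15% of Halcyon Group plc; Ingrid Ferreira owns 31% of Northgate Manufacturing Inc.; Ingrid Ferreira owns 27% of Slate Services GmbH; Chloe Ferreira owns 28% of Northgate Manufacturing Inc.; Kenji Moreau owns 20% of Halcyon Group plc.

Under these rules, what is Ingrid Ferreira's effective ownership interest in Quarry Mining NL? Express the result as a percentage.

By parent–child attribution (R2), Ingrid Ferreira is treated as also owning Chloe Ferreira's interest in Slate Services GmbH, giving 27% + 20% = 47%.
By parent–child attribution (R2), Ingrid Ferreira is treated as also owning Chloe Ferreira's interest in Northgate Manufacturing Inc, giving 31% + 28% = 59%.
Chain via Slate Services GmbH (R3): 47% × 19% = 8.93% of Quarry Mining NL.
Chain via Northgate Manufacturing Inc. (R3): 59% × 22% = 12.98% of Quarry Mining NL.
Chain via Halcyon Group plc (R3): 15% × 12% = 1.8% of Quarry Mining NL.
Aggregating (R1): 8.93% + 12.98% + 1.8% = 23.71%.

23.71%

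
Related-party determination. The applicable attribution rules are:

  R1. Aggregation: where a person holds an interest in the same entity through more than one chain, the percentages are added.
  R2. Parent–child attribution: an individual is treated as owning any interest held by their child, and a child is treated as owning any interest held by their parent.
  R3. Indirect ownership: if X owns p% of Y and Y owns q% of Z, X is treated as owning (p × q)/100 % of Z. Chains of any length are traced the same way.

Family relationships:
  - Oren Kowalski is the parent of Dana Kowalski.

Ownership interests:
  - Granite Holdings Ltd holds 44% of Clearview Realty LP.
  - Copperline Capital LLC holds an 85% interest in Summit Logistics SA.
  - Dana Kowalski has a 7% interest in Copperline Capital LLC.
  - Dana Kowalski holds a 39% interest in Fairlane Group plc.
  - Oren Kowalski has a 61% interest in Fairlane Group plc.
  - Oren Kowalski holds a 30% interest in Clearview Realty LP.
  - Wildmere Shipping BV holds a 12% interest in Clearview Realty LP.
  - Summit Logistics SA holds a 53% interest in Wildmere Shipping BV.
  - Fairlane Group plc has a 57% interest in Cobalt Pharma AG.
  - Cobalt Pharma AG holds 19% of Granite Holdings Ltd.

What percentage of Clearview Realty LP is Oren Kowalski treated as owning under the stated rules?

By parent–child attribution (R2), Oren Kowalski is treated as also owning Dana Kowalski's interest in Fairlane Group plc, giving 61% + 39% = 100%.
By parent–child attribution (R2), Oren Kowalski is treated as owning Dana Kowalski's 7% interest in Copperline Capital LLC.
Chain via Fairlane Group plc → Cobalt Pharma AG → Granite Holdings Ltd (R3): 100% × 57% × 19% × 44% = 4.7652% of Clearview Realty LP.
Direct interest in Clearview Realty LP: 30%.
Chain via Copperline Capital LLC → Summit Logistics SA → Wildmere Shipping BV (R3): 7% × 85% × 53% × 12% = 0.37842% of Clearview Realty LP.
Aggregating (R1): 4.7652% + 30% + 0.37842% = 35.14362%.

35.14362%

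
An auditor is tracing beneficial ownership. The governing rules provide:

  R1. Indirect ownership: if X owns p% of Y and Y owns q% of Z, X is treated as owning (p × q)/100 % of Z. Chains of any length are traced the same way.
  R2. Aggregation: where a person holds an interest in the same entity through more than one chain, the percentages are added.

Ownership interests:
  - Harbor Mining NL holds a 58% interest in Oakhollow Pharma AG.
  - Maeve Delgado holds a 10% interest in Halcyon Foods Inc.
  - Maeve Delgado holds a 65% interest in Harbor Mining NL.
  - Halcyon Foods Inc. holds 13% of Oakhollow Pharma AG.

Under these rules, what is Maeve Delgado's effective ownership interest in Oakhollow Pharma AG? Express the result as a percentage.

Chain via Harbor Mining NL (R1): 65% × 58% = 37.7% of Oakhollow Pharma AG.
Chain via Halcyon Foods Inc. (R1): 10% × 13% = 1.3% of Oakhollow Pharma AG.
Aggregating (R2): 37.7% + 1.3% = 39%.

39%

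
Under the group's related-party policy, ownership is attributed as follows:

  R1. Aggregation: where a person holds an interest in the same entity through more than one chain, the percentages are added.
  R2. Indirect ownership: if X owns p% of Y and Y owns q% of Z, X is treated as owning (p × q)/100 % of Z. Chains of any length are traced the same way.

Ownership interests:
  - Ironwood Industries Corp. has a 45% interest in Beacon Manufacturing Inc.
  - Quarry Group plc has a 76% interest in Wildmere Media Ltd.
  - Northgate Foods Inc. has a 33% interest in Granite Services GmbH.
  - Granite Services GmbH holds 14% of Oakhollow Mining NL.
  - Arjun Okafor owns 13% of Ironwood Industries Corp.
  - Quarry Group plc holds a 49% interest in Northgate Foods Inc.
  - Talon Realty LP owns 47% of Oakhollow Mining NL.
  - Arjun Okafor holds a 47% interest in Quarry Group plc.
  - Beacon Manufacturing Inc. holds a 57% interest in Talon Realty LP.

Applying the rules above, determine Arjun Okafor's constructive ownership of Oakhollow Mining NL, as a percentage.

2.631201%

Chain via Quarry Group plc → Northgate Foods Inc. → Granite Services GmbH (R2): 47% × 49% × 33% × 14% = 1.063986% of Oakhollow Mining NL.
Chain via Ironwood Industries Corp. → Beacon Manufacturing Inc. → Talon Realty LP (R2): 13% × 45% × 57% × 47% = 1.567215% of Oakhollow Mining NL.
Aggregating (R1): 1.063986% + 1.567215% = 2.631201%.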